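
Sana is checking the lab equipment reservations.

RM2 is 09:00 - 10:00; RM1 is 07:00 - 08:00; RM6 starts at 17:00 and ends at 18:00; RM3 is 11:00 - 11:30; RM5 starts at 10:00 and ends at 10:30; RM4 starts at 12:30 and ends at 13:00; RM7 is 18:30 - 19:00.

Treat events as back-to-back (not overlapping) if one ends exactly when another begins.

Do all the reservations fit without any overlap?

Yes

Sorted by start: RM1, RM2, RM5, RM3, RM4, RM6, RM7.
RM2 starts after RM1 ends; RM1 is clear from here.
RM5 starts exactly when RM2 ends (back-to-back, no overlap); RM2 is clear from here.
RM3 starts after RM5 ends; RM5 is clear from here.
RM4 starts after RM3 ends; RM3 is clear from here.
RM6 starts after RM4 ends; RM4 is clear from here.
RM7 starts after RM6 ends.
Every pair is clear; the schedule has no overlaps.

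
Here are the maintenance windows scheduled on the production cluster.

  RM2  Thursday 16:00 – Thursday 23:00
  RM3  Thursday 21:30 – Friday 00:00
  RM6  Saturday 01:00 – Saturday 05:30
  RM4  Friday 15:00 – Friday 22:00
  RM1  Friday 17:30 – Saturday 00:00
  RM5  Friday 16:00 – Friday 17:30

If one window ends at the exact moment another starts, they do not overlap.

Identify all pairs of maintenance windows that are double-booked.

Sorted by start: RM2, RM3, RM4, RM5, RM1, RM6.
RM3 starts before RM2 ends → RM2 and RM3 overlap.
RM4 starts after RM2 ends, so RM2 has no further overlaps.
RM4 starts after RM3 ends, so RM3 has no further overlaps.
RM5 starts before RM4 ends → RM4 and RM5 overlap.
RM1 starts before RM4 ends → RM4 and RM1 overlap.
RM6 starts after RM4 ends.
RM1 starts exactly when RM5 ends (back-to-back, no overlap), so RM5 has no further overlaps.
RM6 starts after RM1 ends.

RM1 & RM4, RM2 & RM3, RM4 & RM5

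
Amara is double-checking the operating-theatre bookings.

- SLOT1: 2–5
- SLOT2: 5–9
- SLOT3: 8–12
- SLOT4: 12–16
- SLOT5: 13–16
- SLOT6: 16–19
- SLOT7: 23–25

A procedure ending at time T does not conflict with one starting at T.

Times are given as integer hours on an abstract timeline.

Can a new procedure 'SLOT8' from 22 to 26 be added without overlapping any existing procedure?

No — it overlaps SLOT7

SLOT1: ends 5 at or before SLOT8 starts 22 → clear.
SLOT2: ends 9 at or before SLOT8 starts 22 → clear.
SLOT3: ends 12 at or before SLOT8 starts 22 → clear.
SLOT4: ends 16 at or before SLOT8 starts 22 → clear.
SLOT5: ends 16 at or before SLOT8 starts 22 → clear.
SLOT6: ends 19 at or before SLOT8 starts 22 → clear.
SLOT7: starts 23 before SLOT8 ends 26, and ends 25 after SLOT8 starts 22 → overlap.
SLOT8 overlaps SLOT7.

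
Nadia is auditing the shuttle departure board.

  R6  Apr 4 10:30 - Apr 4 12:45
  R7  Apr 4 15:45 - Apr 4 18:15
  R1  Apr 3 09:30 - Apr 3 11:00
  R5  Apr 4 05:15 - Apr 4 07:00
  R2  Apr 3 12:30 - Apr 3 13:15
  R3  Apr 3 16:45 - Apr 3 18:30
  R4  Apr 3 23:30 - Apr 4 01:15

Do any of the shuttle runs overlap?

Sorted by start: R1, R2, R3, R4, R5, R6, R7.
R2 starts after R1 ends, so nothing later overlaps R1 either.
R3 starts after R2 ends, so nothing later overlaps R2 either.
R4 starts after R3 ends, so nothing later overlaps R3 either.
R5 starts after R4 ends, so nothing later overlaps R4 either.
R6 starts after R5 ends, so nothing later overlaps R5 either.
R7 starts after R6 ends.
Every pair is clear; the schedule has no overlaps.

No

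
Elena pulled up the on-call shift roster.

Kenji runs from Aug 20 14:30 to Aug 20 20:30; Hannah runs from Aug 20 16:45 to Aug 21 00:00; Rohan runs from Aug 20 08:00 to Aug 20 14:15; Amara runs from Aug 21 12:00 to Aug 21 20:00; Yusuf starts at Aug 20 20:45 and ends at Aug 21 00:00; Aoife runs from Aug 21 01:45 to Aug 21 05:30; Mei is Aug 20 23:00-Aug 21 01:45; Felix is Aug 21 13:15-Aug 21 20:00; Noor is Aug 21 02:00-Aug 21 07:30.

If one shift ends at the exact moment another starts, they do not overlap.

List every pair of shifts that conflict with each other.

Amara & Felix, Aoife & Noor, Hannah & Kenji, Hannah & Mei, Hannah & Yusuf, Mei & Yusuf

Sorted by start: Rohan, Kenji, Hannah, Yusuf, Mei, Aoife, Noor, Amara, Felix.
Kenji starts after Rohan ends, so Rohan has no further overlaps.
Hannah starts before Kenji ends → Kenji and Hannah overlap.
Yusuf starts after Kenji ends, so Kenji has no further overlaps.
Yusuf starts before Hannah ends → Hannah and Yusuf overlap.
Mei starts before Hannah ends → Hannah and Mei overlap.
Aoife starts after Hannah ends, so Hannah has no further overlaps.
Mei starts before Yusuf ends → Yusuf and Mei overlap.
Aoife starts after Yusuf ends, so Yusuf has no further overlaps.
Aoife starts exactly when Mei ends (back-to-back, no overlap), so Mei has no further overlaps.
Noor starts before Aoife ends → Aoife and Noor overlap.
Amara starts after Aoife ends, so Aoife has no further overlaps.
Amara starts after Noor ends, so Noor has no further overlaps.
Felix starts before Amara ends → Amara and Felix overlap.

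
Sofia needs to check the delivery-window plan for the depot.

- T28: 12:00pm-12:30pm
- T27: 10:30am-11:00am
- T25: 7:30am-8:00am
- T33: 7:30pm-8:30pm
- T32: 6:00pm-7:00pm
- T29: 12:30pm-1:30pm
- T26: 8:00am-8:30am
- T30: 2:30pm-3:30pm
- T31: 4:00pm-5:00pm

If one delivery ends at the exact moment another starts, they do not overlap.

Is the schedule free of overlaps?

Sorted by start: T25, T26, T27, T28, T29, T30, T31, T32, T33.
T26 starts exactly when T25 ends (back-to-back, no overlap); T25 is clear from here.
T27 starts after T26 ends; T26 is clear from here.
T28 starts after T27 ends; T27 is clear from here.
T29 starts exactly when T28 ends (back-to-back, no overlap); T28 is clear from here.
T30 starts after T29 ends; T29 is clear from here.
T31 starts after T30 ends; T30 is clear from here.
T32 starts after T31 ends; T31 is clear from here.
T33 starts after T32 ends.
Every pair is clear; the schedule has no overlaps.

Yes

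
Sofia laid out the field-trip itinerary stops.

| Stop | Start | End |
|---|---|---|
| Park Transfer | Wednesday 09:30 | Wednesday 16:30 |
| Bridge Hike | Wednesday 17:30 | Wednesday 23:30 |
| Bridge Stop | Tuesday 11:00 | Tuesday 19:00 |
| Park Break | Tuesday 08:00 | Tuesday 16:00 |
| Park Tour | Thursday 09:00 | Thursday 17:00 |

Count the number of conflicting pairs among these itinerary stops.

1

Sorted by start: Park Break, Bridge Stop, Park Transfer, Bridge Hike, Park Tour.
Bridge Stop starts before Park Break ends → Park Break and Bridge Stop overlap.
Park Transfer starts after Park Break ends, so nothing later overlaps Park Break either.
Park Transfer starts after Bridge Stop ends, so nothing later overlaps Bridge Stop either.
Bridge Hike starts after Park Transfer ends, so nothing later overlaps Park Transfer either.
Park Tour starts after Bridge Hike ends.
Overlapping pairs: Bridge Stop & Park Break — 1 in total.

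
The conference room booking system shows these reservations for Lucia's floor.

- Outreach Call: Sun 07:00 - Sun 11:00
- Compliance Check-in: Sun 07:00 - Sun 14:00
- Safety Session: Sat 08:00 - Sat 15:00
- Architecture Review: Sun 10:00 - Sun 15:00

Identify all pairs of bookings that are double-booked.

Sorted by start: Safety Session, Outreach Call, Compliance Check-in, Architecture Review.
Outreach Call starts after Safety Session ends, so nothing later overlaps Safety Session either.
Compliance Check-in starts before Outreach Call ends → Outreach Call and Compliance Check-in overlap.
Architecture Review starts before Outreach Call ends → Outreach Call and Architecture Review overlap.
Architecture Review starts before Compliance Check-in ends → Compliance Check-in and Architecture Review overlap.

Architecture Review & Compliance Check-in, Architecture Review & Outreach Call, Compliance Check-in & Outreach Call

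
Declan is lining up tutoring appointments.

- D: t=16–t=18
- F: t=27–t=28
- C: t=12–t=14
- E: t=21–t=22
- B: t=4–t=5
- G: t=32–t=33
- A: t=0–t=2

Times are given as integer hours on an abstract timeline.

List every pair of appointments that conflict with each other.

Two intervals overlap when each starts before the other ends.
Sorted by start: A, B, C, D, E, F, G.
B starts after A ends, so nothing later overlaps A either.
C starts after B ends, so nothing later overlaps B either.
D starts after C ends, so nothing later overlaps C either.
E starts after D ends, so nothing later overlaps D either.
F starts after E ends, so nothing later overlaps E either.
G starts after F ends.

none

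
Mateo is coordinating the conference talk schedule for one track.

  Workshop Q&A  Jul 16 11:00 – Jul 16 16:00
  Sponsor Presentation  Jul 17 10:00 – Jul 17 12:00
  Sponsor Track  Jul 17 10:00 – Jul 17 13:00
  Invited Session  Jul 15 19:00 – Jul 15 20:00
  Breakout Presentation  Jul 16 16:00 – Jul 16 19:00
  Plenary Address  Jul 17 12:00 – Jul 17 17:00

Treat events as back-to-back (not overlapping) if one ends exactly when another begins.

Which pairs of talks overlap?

Plenary Address & Sponsor Track, Sponsor Presentation & Sponsor Track

Two intervals overlap when each starts before the other ends.
Sorted by start: Invited Session, Workshop Q&A, Breakout Presentation, Sponsor Presentation, Sponsor Track, Plenary Address.
Workshop Q&A starts after Invited Session ends, so Invited Session has no further overlaps.
Breakout Presentation starts exactly when Workshop Q&A ends (back-to-back, no overlap), so Workshop Q&A has no further overlaps.
Sponsor Presentation starts after Breakout Presentation ends, so Breakout Presentation has no further overlaps.
Sponsor Track starts before Sponsor Presentation ends → Sponsor Presentation and Sponsor Track overlap.
Plenary Address starts exactly when Sponsor Presentation ends (back-to-back, no overlap).
Plenary Address starts before Sponsor Track ends → Sponsor Track and Plenary Address overlap.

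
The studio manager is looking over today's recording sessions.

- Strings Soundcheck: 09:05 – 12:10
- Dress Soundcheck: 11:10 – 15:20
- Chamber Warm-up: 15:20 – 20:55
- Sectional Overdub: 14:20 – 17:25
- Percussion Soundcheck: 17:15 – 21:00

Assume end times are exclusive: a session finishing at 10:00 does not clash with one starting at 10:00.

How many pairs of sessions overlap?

5

Check each pair: they overlap iff neither finishes before the other starts.
Sorted by start: Strings Soundcheck, Dress Soundcheck, Sectional Overdub, Chamber Warm-up, Percussion Soundcheck.
Dress Soundcheck starts before Strings Soundcheck ends → Strings Soundcheck and Dress Soundcheck overlap.
Sectional Overdub starts after Strings Soundcheck ends, so nothing later overlaps Strings Soundcheck either.
Sectional Overdub starts before Dress Soundcheck ends → Dress Soundcheck and Sectional Overdub overlap.
Chamber Warm-up starts exactly when Dress Soundcheck ends (back-to-back, no overlap), so nothing later overlaps Dress Soundcheck either.
Chamber Warm-up starts before Sectional Overdub ends → Sectional Overdub and Chamber Warm-up overlap.
Percussion Soundcheck starts before Sectional Overdub ends → Sectional Overdub and Percussion Soundcheck overlap.
Percussion Soundcheck starts before Chamber Warm-up ends → Chamber Warm-up and Percussion Soundcheck overlap.
Overlapping pairs: Chamber Warm-up & Percussion Soundcheck, Chamber Warm-up & Sectional Overdub, Dress Soundcheck & Sectional Overdub, Dress Soundcheck & Strings Soundcheck, Percussion Soundcheck & Sectional Overdub — 5 in total.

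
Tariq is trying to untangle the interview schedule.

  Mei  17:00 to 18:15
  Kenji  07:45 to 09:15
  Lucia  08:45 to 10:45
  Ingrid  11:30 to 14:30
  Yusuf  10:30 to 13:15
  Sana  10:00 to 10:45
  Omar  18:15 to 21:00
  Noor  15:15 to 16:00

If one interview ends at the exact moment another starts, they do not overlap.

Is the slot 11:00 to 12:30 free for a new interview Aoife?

Kenji: ends 09:15 at or before Aoife starts 11:00 → clear.
Lucia: ends 10:45 at or before Aoife starts 11:00 → clear.
Sana: ends 10:45 at or before Aoife starts 11:00 → clear.
Yusuf: starts 10:30 before Aoife ends 12:30, and ends 13:15 after Aoife starts 11:00 → overlap.
Ingrid: starts 11:30 before Aoife ends 12:30, and ends 14:30 after Aoife starts 11:00 → overlap.
Noor: starts 15:15 at or after Aoife ends 12:30 → clear.
Mei: starts 17:00 at or after Aoife ends 12:30 → clear.
Omar: starts 18:15 at or after Aoife ends 12:30 → clear.
Aoife overlaps Ingrid, Yusuf.

No — it overlaps Ingrid, Yusuf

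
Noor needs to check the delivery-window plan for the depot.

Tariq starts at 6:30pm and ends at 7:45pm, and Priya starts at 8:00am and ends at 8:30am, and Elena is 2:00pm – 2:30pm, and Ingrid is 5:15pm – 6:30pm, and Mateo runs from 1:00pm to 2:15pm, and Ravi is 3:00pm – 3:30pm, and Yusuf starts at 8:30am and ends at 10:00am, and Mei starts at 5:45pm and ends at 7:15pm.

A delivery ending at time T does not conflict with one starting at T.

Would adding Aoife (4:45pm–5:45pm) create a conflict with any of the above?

Priya: ends 8:30am at or before Aoife starts 4:45pm → clear.
Yusuf: ends 10:00am at or before Aoife starts 4:45pm → clear.
Mateo: ends 2:15pm at or before Aoife starts 4:45pm → clear.
Elena: ends 2:30pm at or before Aoife starts 4:45pm → clear.
Ravi: ends 3:30pm at or before Aoife starts 4:45pm → clear.
Ingrid: starts 5:15pm before Aoife ends 5:45pm, and ends 6:30pm after Aoife starts 4:45pm → overlap.
Mei: starts 5:45pm at or after Aoife ends 5:45pm → clear.
Tariq: starts 6:30pm at or after Aoife ends 5:45pm → clear.
Aoife overlaps Ingrid.

Yes — it overlaps Ingrid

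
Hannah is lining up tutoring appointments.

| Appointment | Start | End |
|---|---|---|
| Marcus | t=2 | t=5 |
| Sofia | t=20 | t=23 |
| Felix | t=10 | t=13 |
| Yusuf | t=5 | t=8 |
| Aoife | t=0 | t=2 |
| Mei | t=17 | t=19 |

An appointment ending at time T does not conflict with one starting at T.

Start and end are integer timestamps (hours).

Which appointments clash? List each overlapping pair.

no conflicts

Two intervals overlap when each starts before the other ends.
Sorted by start: Aoife, Marcus, Yusuf, Felix, Mei, Sofia.
Marcus starts exactly when Aoife ends (back-to-back, no overlap); Aoife is clear from here.
Yusuf starts exactly when Marcus ends (back-to-back, no overlap); Marcus is clear from here.
Felix starts after Yusuf ends; Yusuf is clear from here.
Mei starts after Felix ends; Felix is clear from here.
Sofia starts after Mei ends.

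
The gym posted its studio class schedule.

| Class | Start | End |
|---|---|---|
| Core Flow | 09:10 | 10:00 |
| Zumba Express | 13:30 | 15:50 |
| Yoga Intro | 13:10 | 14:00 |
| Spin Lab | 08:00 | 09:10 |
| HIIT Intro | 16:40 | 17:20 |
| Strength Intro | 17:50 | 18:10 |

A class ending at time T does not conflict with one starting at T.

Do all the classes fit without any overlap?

Check each pair: they overlap iff neither finishes before the other starts.
Sorted by start: Spin Lab, Core Flow, Yoga Intro, Zumba Express, HIIT Intro, Strength Intro.
Core Flow starts exactly when Spin Lab ends (back-to-back, no overlap), so nothing later overlaps Spin Lab either.
Yoga Intro starts after Core Flow ends, so nothing later overlaps Core Flow either.
Zumba Express starts before Yoga Intro ends → Yoga Intro and Zumba Express overlap.
That's a conflict, so the schedule is not conflict-free.

No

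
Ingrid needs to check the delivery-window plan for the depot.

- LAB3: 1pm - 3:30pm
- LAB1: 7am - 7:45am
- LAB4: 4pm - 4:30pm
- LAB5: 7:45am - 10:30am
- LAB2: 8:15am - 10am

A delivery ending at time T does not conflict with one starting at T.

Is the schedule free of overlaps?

Check each pair: they overlap iff neither finishes before the other starts.
Sorted by start: LAB1, LAB5, LAB2, LAB3, LAB4.
LAB5 starts exactly when LAB1 ends (back-to-back, no overlap) — done with LAB1.
LAB2 starts before LAB5 ends → LAB5 and LAB2 overlap.
That's a conflict, so the schedule is not conflict-free.

No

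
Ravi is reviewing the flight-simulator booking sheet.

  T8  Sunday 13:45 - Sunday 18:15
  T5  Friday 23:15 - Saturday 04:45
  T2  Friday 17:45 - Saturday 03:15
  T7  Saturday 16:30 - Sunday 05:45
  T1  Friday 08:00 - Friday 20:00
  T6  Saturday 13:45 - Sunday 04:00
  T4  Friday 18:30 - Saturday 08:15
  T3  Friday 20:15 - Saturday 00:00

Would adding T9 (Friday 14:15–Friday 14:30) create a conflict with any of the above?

Yes — it overlaps T1

T1: starts Friday 08:00 before T9 ends Friday 14:30, and ends Friday 20:00 after T9 starts Friday 14:15 → overlap.
T2: starts Friday 17:45 at or after T9 ends Friday 14:30 → clear.
T4: starts Friday 18:30 at or after T9 ends Friday 14:30 → clear.
T3: starts Friday 20:15 at or after T9 ends Friday 14:30 → clear.
T5: starts Friday 23:15 at or after T9 ends Friday 14:30 → clear.
T6: starts Saturday 13:45 at or after T9 ends Friday 14:30 → clear.
T7: starts Saturday 16:30 at or after T9 ends Friday 14:30 → clear.
T8: starts Sunday 13:45 at or after T9 ends Friday 14:30 → clear.
T9 overlaps T1.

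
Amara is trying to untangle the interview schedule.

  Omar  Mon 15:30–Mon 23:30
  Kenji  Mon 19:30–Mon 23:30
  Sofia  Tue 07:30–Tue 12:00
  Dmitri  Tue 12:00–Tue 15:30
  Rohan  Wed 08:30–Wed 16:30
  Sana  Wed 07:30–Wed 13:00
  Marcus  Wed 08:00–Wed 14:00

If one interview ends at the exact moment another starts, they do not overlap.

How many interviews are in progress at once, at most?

3

Sort all start/end points and keep a running count:
Mon 15:30 start Omar → 1
Mon 19:30 start Kenji → 2
Mon 23:30 end Kenji → 1
Mon 23:30 end Omar → 0
Tue 07:30 start Sofia → 1
Tue 12:00 end Sofia → 0
Tue 12:00 start Dmitri → 1
Tue 15:30 end Dmitri → 0
Wed 07:30 start Sana → 1
Wed 08:00 start Marcus → 2
Wed 08:30 start Rohan → 3
Wed 13:00 end Sana → 2
Wed 14:00 end Marcus → 1
Wed 16:30 end Rohan → 0
Peak is 3, at Wed 08:30 (Marcus, Rohan, Sana).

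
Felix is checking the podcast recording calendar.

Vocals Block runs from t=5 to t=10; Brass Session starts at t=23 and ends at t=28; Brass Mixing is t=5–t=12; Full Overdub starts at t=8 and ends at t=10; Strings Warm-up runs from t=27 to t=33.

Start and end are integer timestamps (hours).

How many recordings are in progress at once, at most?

3

Walk through starts and ends in time order (an end at T is processed before a start at T):
t=5 start Brass Mixing → 1
t=5 start Vocals Block → 2
t=8 start Full Overdub → 3
t=10 end Full Overdub → 2
t=10 end Vocals Block → 1
t=12 end Brass Mixing → 0
t=23 start Brass Session → 1
t=27 start Strings Warm-up → 2
t=28 end Brass Session → 1
t=33 end Strings Warm-up → 0
Peak is 3, at t=8 (Brass Mixing, Full Overdub, Vocals Block).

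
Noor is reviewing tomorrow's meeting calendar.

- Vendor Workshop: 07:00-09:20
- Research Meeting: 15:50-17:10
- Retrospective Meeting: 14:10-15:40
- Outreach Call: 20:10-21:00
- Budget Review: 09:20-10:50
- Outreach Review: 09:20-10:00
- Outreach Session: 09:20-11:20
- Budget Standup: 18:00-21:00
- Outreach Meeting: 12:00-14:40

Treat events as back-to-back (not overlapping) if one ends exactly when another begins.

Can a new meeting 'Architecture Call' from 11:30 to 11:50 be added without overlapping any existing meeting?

Vendor Workshop: ends 09:20 at or before Architecture Call starts 11:30 → clear.
Outreach Review: ends 10:00 at or before Architecture Call starts 11:30 → clear.
Budget Review: ends 10:50 at or before Architecture Call starts 11:30 → clear.
Outreach Session: ends 11:20 at or before Architecture Call starts 11:30 → clear.
Outreach Meeting: starts 12:00 at or after Architecture Call ends 11:50 → clear.
Retrospective Meeting: starts 14:10 at or after Architecture Call ends 11:50 → clear.
Research Meeting: starts 15:50 at or after Architecture Call ends 11:50 → clear.
Budget Standup: starts 18:00 at or after Architecture Call ends 11:50 → clear.
Outreach Call: starts 20:10 at or after Architecture Call ends 11:50 → clear.

Yes — the slot is free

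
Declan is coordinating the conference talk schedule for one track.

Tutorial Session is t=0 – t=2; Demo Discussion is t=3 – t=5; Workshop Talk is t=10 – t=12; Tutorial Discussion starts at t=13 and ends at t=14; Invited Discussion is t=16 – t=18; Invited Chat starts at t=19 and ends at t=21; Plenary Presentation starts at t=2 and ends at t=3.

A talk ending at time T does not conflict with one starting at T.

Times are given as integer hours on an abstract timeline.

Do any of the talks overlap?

No

Sorted by start: Tutorial Session, Plenary Presentation, Demo Discussion, Workshop Talk, Tutorial Discussion, Invited Discussion, Invited Chat.
Plenary Presentation starts exactly when Tutorial Session ends (back-to-back, no overlap), so nothing later overlaps Tutorial Session either.
Demo Discussion starts exactly when Plenary Presentation ends (back-to-back, no overlap), so nothing later overlaps Plenary Presentation either.
Workshop Talk starts after Demo Discussion ends, so nothing later overlaps Demo Discussion either.
Tutorial Discussion starts after Workshop Talk ends, so nothing later overlaps Workshop Talk either.
Invited Discussion starts after Tutorial Discussion ends, so nothing later overlaps Tutorial Discussion either.
Invited Chat starts after Invited Discussion ends.
Every pair is clear; the schedule has no overlaps.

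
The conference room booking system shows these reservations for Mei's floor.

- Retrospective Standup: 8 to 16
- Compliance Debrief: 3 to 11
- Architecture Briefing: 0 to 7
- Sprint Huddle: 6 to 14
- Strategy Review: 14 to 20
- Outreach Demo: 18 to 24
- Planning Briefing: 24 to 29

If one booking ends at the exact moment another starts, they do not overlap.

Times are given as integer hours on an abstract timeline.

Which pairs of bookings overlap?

Sorted by start: Architecture Briefing, Compliance Debrief, Sprint Huddle, Retrospective Standup, Strategy Review, Outreach Demo, Planning Briefing.
Compliance Debrief starts before Architecture Briefing ends → Architecture Briefing and Compliance Debrief overlap.
Sprint Huddle starts before Architecture Briefing ends → Architecture Briefing and Sprint Huddle overlap.
Retrospective Standup starts after Architecture Briefing ends — done with Architecture Briefing.
Sprint Huddle starts before Compliance Debrief ends → Compliance Debrief and Sprint Huddle overlap.
Retrospective Standup starts before Compliance Debrief ends → Compliance Debrief and Retrospective Standup overlap.
Strategy Review starts after Compliance Debrief ends — done with Compliance Debrief.
Retrospective Standup starts before Sprint Huddle ends → Sprint Huddle and Retrospective Standup overlap.
Strategy Review starts exactly when Sprint Huddle ends (back-to-back, no overlap) — done with Sprint Huddle.
Strategy Review starts before Retrospective Standup ends → Retrospective Standup and Strategy Review overlap.
Outreach Demo starts after Retrospective Standup ends — done with Retrospective Standup.
Outreach Demo starts before Strategy Review ends → Strategy Review and Outreach Demo overlap.
Planning Briefing starts after Strategy Review ends.
Planning Briefing starts exactly when Outreach Demo ends (back-to-back, no overlap).

Architecture Briefing & Compliance Debrief, Architecture Briefing & Sprint Huddle, Compliance Debrief & Retrospective Standup, Compliance Debrief & Sprint Huddle, Outreach Demo & Strategy Review, Retrospective Standup & Sprint Huddle, Retrospective Standup & Strategy Review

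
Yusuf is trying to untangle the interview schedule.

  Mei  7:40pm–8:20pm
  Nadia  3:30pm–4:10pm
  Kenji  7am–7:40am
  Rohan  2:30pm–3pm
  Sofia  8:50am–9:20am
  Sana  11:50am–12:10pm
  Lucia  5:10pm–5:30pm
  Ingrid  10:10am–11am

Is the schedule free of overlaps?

Two intervals overlap when each starts before the other ends.
Sorted by start: Kenji, Sofia, Ingrid, Sana, Rohan, Nadia, Lucia, Mei.
Sofia starts after Kenji ends — done with Kenji.
Ingrid starts after Sofia ends — done with Sofia.
Sana starts after Ingrid ends — done with Ingrid.
Rohan starts after Sana ends — done with Sana.
Nadia starts after Rohan ends — done with Rohan.
Lucia starts after Nadia ends — done with Nadia.
Mei starts after Lucia ends.
Every pair is clear; the schedule has no overlaps.

Yes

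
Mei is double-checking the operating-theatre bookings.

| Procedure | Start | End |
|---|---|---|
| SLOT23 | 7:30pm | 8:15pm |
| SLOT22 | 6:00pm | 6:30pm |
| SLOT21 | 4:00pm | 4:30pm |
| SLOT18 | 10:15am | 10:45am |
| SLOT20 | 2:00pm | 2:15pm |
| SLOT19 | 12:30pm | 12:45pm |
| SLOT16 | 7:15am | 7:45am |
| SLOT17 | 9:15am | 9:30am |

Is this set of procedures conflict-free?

Yes

Sorted by start: SLOT16, SLOT17, SLOT18, SLOT19, SLOT20, SLOT21, SLOT22, SLOT23.
SLOT17 starts after SLOT16 ends — done with SLOT16.
SLOT18 starts after SLOT17 ends — done with SLOT17.
SLOT19 starts after SLOT18 ends — done with SLOT18.
SLOT20 starts after SLOT19 ends — done with SLOT19.
SLOT21 starts after SLOT20 ends — done with SLOT20.
SLOT22 starts after SLOT21 ends — done with SLOT21.
SLOT23 starts after SLOT22 ends.
Every pair is clear; the schedule has no overlaps.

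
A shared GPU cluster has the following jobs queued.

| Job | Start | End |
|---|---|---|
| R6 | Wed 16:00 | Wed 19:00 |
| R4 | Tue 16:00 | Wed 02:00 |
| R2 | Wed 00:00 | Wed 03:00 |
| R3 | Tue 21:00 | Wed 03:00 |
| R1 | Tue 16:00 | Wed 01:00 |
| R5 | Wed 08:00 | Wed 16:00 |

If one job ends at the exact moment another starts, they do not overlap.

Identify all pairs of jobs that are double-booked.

Sorted by start: R1, R4, R3, R2, R5, R6.
R4 starts before R1 ends → R1 and R4 overlap.
R3 starts before R1 ends → R1 and R3 overlap.
R2 starts before R1 ends → R1 and R2 overlap.
R5 starts after R1 ends; R1 is clear from here.
R3 starts before R4 ends → R4 and R3 overlap.
R2 starts before R4 ends → R4 and R2 overlap.
R5 starts after R4 ends; R4 is clear from here.
R2 starts before R3 ends → R3 and R2 overlap.
R5 starts after R3 ends; R3 is clear from here.
R5 starts after R2 ends; R2 is clear from here.
R6 starts exactly when R5 ends (back-to-back, no overlap).

R1 & R2, R1 & R3, R1 & R4, R2 & R3, R2 & R4, R3 & R4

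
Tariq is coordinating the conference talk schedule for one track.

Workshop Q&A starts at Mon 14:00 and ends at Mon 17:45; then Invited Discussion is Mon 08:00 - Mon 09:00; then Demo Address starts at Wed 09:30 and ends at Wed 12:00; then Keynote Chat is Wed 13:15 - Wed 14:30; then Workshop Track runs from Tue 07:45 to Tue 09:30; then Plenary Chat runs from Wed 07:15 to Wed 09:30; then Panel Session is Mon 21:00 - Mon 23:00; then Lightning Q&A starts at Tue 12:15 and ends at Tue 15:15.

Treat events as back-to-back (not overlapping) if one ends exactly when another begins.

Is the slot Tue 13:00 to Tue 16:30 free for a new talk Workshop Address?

No — it overlaps Lightning Q&A

Invited Discussion: ends Mon 09:00 at or before Workshop Address starts Tue 13:00 → clear.
Workshop Q&A: ends Mon 17:45 at or before Workshop Address starts Tue 13:00 → clear.
Panel Session: ends Mon 23:00 at or before Workshop Address starts Tue 13:00 → clear.
Workshop Track: ends Tue 09:30 at or before Workshop Address starts Tue 13:00 → clear.
Lightning Q&A: starts Tue 12:15 before Workshop Address ends Tue 16:30, and ends Tue 15:15 after Workshop Address starts Tue 13:00 → overlap.
Plenary Chat: starts Wed 07:15 at or after Workshop Address ends Tue 16:30 → clear.
Demo Address: starts Wed 09:30 at or after Workshop Address ends Tue 16:30 → clear.
Keynote Chat: starts Wed 13:15 at or after Workshop Address ends Tue 16:30 → clear.
Workshop Address overlaps Lightning Q&A.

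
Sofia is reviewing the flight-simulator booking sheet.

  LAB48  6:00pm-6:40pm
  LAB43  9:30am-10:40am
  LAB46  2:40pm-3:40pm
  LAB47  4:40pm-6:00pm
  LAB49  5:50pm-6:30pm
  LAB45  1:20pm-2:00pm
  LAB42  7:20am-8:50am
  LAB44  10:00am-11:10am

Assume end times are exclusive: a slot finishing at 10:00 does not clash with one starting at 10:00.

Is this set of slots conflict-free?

Check each pair: they overlap iff neither finishes before the other starts.
Sorted by start: LAB42, LAB43, LAB44, LAB45, LAB46, LAB47, LAB49, LAB48.
LAB43 starts after LAB42 ends, so LAB42 has no further overlaps.
LAB44 starts before LAB43 ends → LAB43 and LAB44 overlap.
That's a conflict, so the schedule is not conflict-free.

No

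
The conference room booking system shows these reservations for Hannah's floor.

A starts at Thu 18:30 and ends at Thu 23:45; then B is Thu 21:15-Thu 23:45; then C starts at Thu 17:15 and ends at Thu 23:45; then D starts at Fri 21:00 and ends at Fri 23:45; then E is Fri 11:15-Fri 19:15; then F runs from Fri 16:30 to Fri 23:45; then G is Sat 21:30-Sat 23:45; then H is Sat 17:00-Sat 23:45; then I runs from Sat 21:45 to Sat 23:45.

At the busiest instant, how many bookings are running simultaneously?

Walk through starts and ends in time order (an end at T is processed before a start at T):
Thu 17:15 start C → 1
Thu 18:30 start A → 2
Thu 21:15 start B → 3
Thu 23:45 end A → 2
Thu 23:45 end B → 1
Thu 23:45 end C → 0
Fri 11:15 start E → 1
Fri 16:30 start F → 2
Fri 19:15 end E → 1
Fri 21:00 start D → 2
Fri 23:45 end D → 1
Fri 23:45 end F → 0
Sat 17:00 start H → 1
Sat 21:30 start G → 2
Sat 21:45 start I → 3
Sat 23:45 end G → 2
Sat 23:45 end H → 1
Sat 23:45 end I → 0
Peak is 3, at Thu 21:15 (A, B, C).

3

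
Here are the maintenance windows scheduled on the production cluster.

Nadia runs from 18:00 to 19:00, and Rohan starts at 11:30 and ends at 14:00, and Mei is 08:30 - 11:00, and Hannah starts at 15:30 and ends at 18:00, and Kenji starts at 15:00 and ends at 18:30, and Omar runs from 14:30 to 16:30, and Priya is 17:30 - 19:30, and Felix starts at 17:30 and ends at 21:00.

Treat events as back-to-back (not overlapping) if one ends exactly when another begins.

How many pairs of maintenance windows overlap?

11

Sorted by start: Mei, Rohan, Omar, Kenji, Hannah, Priya, Felix, Nadia.
Rohan starts after Mei ends, so Mei has no further overlaps.
Omar starts after Rohan ends, so Rohan has no further overlaps.
Kenji starts before Omar ends → Omar and Kenji overlap.
Hannah starts before Omar ends → Omar and Hannah overlap.
Priya starts after Omar ends, so Omar has no further overlaps.
Hannah starts before Kenji ends → Kenji and Hannah overlap.
Priya starts before Kenji ends → Kenji and Priya overlap.
Felix starts before Kenji ends → Kenji and Felix overlap.
Nadia starts before Kenji ends → Kenji and Nadia overlap.
Priya starts before Hannah ends → Hannah and Priya overlap.
Felix starts before Hannah ends → Hannah and Felix overlap.
Nadia starts exactly when Hannah ends (back-to-back, no overlap).
Felix starts before Priya ends → Priya and Felix overlap.
Nadia starts before Priya ends → Priya and Nadia overlap.
Nadia starts before Felix ends → Felix and Nadia overlap.
Overlapping pairs: Felix & Hannah, Felix & Kenji, Felix & Nadia, Felix & Priya, Hannah & Kenji, Hannah & Omar, Hannah & Priya, Kenji & Nadia, Kenji & Omar, Kenji & Priya, Nadia & Priya — 11 in total.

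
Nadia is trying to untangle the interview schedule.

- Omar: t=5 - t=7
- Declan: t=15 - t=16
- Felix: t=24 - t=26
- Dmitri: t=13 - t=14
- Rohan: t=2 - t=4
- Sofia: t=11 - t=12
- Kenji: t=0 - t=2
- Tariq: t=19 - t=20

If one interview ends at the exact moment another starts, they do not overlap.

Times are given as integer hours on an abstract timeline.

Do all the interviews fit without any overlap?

Sorted by start: Kenji, Rohan, Omar, Sofia, Dmitri, Declan, Tariq, Felix.
Rohan starts exactly when Kenji ends (back-to-back, no overlap), so nothing later overlaps Kenji either.
Omar starts after Rohan ends, so nothing later overlaps Rohan either.
Sofia starts after Omar ends, so nothing later overlaps Omar either.
Dmitri starts after Sofia ends, so nothing later overlaps Sofia either.
Declan starts after Dmitri ends, so nothing later overlaps Dmitri either.
Tariq starts after Declan ends, so nothing later overlaps Declan either.
Felix starts after Tariq ends.
Every pair is clear; the schedule has no overlaps.

Yes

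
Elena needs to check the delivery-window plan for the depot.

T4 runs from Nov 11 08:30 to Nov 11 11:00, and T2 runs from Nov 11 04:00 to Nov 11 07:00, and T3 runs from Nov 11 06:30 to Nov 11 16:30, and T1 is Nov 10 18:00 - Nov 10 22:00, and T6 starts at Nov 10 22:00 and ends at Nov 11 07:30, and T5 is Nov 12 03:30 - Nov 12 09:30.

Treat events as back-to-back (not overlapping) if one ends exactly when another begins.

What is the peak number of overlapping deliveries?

Sweep the timeline, counting +1 at each start and −1 at each end (ends before starts at a tie):
Nov 10 18:00 start T1 → 1
Nov 10 22:00 end T1 → 0
Nov 10 22:00 start T6 → 1
Nov 11 04:00 start T2 → 2
Nov 11 06:30 start T3 → 3
Nov 11 07:00 end T2 → 2
Nov 11 07:30 end T6 → 1
Nov 11 08:30 start T4 → 2
Nov 11 11:00 end T4 → 1
Nov 11 16:30 end T3 → 0
Nov 12 03:30 start T5 → 1
Nov 12 09:30 end T5 → 0
Peak is 3, at Nov 11 06:30 (T2, T3, T6).

3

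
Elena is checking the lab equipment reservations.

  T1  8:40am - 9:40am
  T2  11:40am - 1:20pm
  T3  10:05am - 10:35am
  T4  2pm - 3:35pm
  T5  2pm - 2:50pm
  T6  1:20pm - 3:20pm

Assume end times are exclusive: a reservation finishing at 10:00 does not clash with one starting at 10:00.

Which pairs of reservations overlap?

T4 & T5, T4 & T6, T5 & T6

Sorted by start: T1, T3, T2, T6, T4, T5.
T3 starts after T1 ends, so T1 has no further overlaps.
T2 starts after T3 ends, so T3 has no further overlaps.
T6 starts exactly when T2 ends (back-to-back, no overlap), so T2 has no further overlaps.
T4 starts before T6 ends → T6 and T4 overlap.
T5 starts before T6 ends → T6 and T5 overlap.
T5 starts before T4 ends → T4 and T5 overlap.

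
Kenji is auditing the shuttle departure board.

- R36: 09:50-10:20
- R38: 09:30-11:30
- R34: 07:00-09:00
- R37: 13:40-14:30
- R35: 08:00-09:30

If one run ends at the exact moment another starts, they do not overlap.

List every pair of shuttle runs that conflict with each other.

R34 & R35, R36 & R38

Sorted by start: R34, R35, R38, R36, R37.
R35 starts before R34 ends → R34 and R35 overlap.
R38 starts after R34 ends, so R34 has no further overlaps.
R38 starts exactly when R35 ends (back-to-back, no overlap), so R35 has no further overlaps.
R36 starts before R38 ends → R38 and R36 overlap.
R37 starts after R38 ends.
R37 starts after R36 ends.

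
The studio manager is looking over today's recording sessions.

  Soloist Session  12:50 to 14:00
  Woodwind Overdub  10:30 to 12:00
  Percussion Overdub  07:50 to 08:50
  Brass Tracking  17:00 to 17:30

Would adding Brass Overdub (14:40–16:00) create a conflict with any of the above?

Percussion Overdub: ends 08:50 at or before Brass Overdub starts 14:40 → clear.
Woodwind Overdub: ends 12:00 at or before Brass Overdub starts 14:40 → clear.
Soloist Session: ends 14:00 at or before Brass Overdub starts 14:40 → clear.
Brass Tracking: starts 17:00 at or after Brass Overdub ends 16:00 → clear.

No — it doesn't clash with anything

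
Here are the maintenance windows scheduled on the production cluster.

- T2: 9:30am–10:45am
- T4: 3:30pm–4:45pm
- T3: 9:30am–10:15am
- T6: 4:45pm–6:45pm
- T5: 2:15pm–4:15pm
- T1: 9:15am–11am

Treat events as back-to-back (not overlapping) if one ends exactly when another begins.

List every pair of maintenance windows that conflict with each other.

Sorted by start: T1, T2, T3, T5, T4, T6.
T2 starts before T1 ends → T1 and T2 overlap.
T3 starts before T1 ends → T1 and T3 overlap.
T5 starts after T1 ends, so T1 has no further overlaps.
T3 starts before T2 ends → T2 and T3 overlap.
T5 starts after T2 ends, so T2 has no further overlaps.
T5 starts after T3 ends, so T3 has no further overlaps.
T4 starts before T5 ends → T5 and T4 overlap.
T6 starts after T5 ends.
T6 starts exactly when T4 ends (back-to-back, no overlap).

T1 & T2, T1 & T3, T2 & T3, T4 & T5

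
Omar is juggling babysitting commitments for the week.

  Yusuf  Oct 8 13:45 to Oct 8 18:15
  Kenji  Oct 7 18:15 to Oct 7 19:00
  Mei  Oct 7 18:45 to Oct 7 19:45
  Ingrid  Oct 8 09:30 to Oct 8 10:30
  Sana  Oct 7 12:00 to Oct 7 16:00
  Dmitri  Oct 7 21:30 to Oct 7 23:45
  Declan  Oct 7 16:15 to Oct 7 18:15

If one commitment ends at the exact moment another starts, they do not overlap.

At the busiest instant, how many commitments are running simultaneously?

2

Sweep the timeline, counting +1 at each start and −1 at each end (ends before starts at a tie):
Oct 7 12:00 start Sana → 1
Oct 7 16:00 end Sana → 0
Oct 7 16:15 start Declan → 1
Oct 7 18:15 end Declan → 0
Oct 7 18:15 start Kenji → 1
Oct 7 18:45 start Mei → 2
Oct 7 19:00 end Kenji → 1
Oct 7 19:45 end Mei → 0
Oct 7 21:30 start Dmitri → 1
Oct 7 23:45 end Dmitri → 0
Oct 8 09:30 start Ingrid → 1
Oct 8 10:30 end Ingrid → 0
Oct 8 13:45 start Yusuf → 1
Oct 8 18:15 end Yusuf → 0
Peak is 2, at Oct 7 18:45 (Kenji, Mei).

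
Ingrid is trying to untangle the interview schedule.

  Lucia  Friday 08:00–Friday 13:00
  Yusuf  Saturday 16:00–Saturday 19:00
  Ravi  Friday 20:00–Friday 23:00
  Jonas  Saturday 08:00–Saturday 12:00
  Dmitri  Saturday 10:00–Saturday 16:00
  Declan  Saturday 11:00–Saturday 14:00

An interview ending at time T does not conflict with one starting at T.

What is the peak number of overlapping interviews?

3

Sweep the timeline, counting +1 at each start and −1 at each end (ends before starts at a tie):
Friday 08:00 start Lucia → 1
Friday 13:00 end Lucia → 0
Friday 20:00 start Ravi → 1
Friday 23:00 end Ravi → 0
Saturday 08:00 start Jonas → 1
Saturday 10:00 start Dmitri → 2
Saturday 11:00 start Declan → 3
Saturday 12:00 end Jonas → 2
Saturday 14:00 end Declan → 1
Saturday 16:00 end Dmitri → 0
Saturday 16:00 start Yusuf → 1
Saturday 19:00 end Yusuf → 0
Peak is 3, at Saturday 11:00 (Declan, Dmitri, Jonas).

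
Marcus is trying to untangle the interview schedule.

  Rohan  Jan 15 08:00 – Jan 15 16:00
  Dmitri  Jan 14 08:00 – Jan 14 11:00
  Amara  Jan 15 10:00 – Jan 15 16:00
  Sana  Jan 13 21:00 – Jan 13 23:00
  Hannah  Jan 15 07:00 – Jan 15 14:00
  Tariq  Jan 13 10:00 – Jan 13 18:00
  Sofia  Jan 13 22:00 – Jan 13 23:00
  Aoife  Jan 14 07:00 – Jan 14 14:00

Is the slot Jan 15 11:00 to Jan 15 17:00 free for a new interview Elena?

No — it overlaps Amara, Hannah, Rohan

Tariq: ends Jan 13 18:00 at or before Elena starts Jan 15 11:00 → clear.
Sana: ends Jan 13 23:00 at or before Elena starts Jan 15 11:00 → clear.
Sofia: ends Jan 13 23:00 at or before Elena starts Jan 15 11:00 → clear.
Aoife: ends Jan 14 14:00 at or before Elena starts Jan 15 11:00 → clear.
Dmitri: ends Jan 14 11:00 at or before Elena starts Jan 15 11:00 → clear.
Hannah: starts Jan 15 07:00 before Elena ends Jan 15 17:00, and ends Jan 15 14:00 after Elena starts Jan 15 11:00 → overlap.
Rohan: starts Jan 15 08:00 before Elena ends Jan 15 17:00, and ends Jan 15 16:00 after Elena starts Jan 15 11:00 → overlap.
Amara: starts Jan 15 10:00 before Elena ends Jan 15 17:00, and ends Jan 15 16:00 after Elena starts Jan 15 11:00 → overlap.
Elena overlaps Hannah, Amara, Rohan.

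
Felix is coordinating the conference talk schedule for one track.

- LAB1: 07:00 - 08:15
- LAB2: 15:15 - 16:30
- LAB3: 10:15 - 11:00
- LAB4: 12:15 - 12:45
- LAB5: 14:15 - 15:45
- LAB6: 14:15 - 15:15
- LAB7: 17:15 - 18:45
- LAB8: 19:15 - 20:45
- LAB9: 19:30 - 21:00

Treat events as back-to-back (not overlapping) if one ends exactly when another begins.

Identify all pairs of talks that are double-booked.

LAB2 & LAB5, LAB5 & LAB6, LAB8 & LAB9

Two intervals overlap when each starts before the other ends.
Sorted by start: LAB1, LAB3, LAB4, LAB5, LAB6, LAB2, LAB7, LAB8, LAB9.
LAB3 starts after LAB1 ends — done with LAB1.
LAB4 starts after LAB3 ends — done with LAB3.
LAB5 starts after LAB4 ends — done with LAB4.
LAB6 starts before LAB5 ends → LAB5 and LAB6 overlap.
LAB2 starts before LAB5 ends → LAB5 and LAB2 overlap.
LAB7 starts after LAB5 ends — done with LAB5.
LAB2 starts exactly when LAB6 ends (back-to-back, no overlap) — done with LAB6.
LAB7 starts after LAB2 ends — done with LAB2.
LAB8 starts after LAB7 ends — done with LAB7.
LAB9 starts before LAB8 ends → LAB8 and LAB9 overlap.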